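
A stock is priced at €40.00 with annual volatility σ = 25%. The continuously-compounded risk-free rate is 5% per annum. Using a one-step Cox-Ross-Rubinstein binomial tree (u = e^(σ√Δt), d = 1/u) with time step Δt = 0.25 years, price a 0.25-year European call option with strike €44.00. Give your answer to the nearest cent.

€0.68

CRR parameters: u = e^(σ√Δt) = e^(0.25·√0.25) = 1.1331, d = 1/u = 0.8825
Per-period rate: rΔt = 0.05·0.25 = 0.0125, so R = e^0.0125 = 1.0126
Risk-neutral probability p = (e^0.0125 − 0.8825)/(1.1331 − 0.8825) = 0.1301/0.2507 = 0.5190
Terminal stock prices: S_u = 45.33, S_d = 35.3
Terminal payoffs (S − K): max(1.326, 0) = 1.326, max(-8.7, 0) = 0
Node 0 (S = 40): V_0 = e^(−0.0125)·[0.5190·1.3259 + 0.4810·0.0000] = 0.6796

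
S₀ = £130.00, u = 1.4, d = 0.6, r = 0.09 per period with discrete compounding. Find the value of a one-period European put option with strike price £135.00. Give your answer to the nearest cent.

£20.26

Risk-neutral probability p = (1 + 0.09 − 0.6)/(1.4 − 0.6) = 0.4900/0.8000 = 0.6125
Terminal stock prices: S_u = 182, S_d = 78
Terminal payoffs (K − S): max(-47, 0) = 0, max(57, 0) = 57
Node 0 (S = 130): V_0 = 1/1.09·[0.6125·0.0000 + 0.3875·57.0000] = 20.2638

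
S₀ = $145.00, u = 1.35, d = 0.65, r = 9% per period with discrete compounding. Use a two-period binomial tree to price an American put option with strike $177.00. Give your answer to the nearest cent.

$37.98

Risk-neutral probability p = (1 + 0.09 − 0.65)/(1.35 − 0.65) = 0.4400/0.7000 = 0.6286
Terminal stock prices: S_uu = 264.3, S_ud = 127.2, S_dd = 61.26
Terminal payoffs (K − S): max(-87.26, 0) = 0, max(49.76, 0) = 49.76, max(115.7, 0) = 115.7
Node u (S = 195.8): continuation = 1/1.09·[0.6286·0.0000 + 0.3714·49.7625] = 16.9571; exercise value = 0.0000 ≤ continuation, so V_u = 16.9571
Node d (S = 94.25): continuation = 1/1.09·[0.6286·49.7625 + 0.3714·115.7375] = 68.1353; exercise value = 82.7500 > continuation, so V_d = 82.7500 (exercise)
Node 0 (S = 145): continuation = 1/1.09·[0.6286·16.9571 + 0.3714·82.7500] = 37.9766; exercise value = 32.0000 ≤ continuation, so V_0 = 37.9766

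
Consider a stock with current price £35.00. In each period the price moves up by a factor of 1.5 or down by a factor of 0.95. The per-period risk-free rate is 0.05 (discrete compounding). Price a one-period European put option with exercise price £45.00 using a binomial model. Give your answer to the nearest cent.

Risk-neutral probability p = (1 + 0.05 − 0.95)/(1.5 − 0.95) = 0.1000/0.5500 = 0.1818
Terminal stock prices: S_u = 52.5, S_d = 33.25
Terminal payoffs (K − S): max(-7.5, 0) = 0, max(11.75, 0) = 11.75
Node 0 (S = 35): V_0 = 1/1.05·[0.1818·0.0000 + 0.8182·11.7500] = 9.1558

£9.16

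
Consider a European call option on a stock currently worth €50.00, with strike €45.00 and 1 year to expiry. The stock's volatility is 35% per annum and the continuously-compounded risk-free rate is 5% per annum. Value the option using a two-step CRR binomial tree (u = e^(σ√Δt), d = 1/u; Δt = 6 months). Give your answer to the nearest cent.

€10.80

CRR parameters: u = e^(σ√Δt) = e^(0.35·√0.5) = 1.2808, d = 1/u = 0.7808
Per-period rate: rΔt = 0.05·0.5 = 0.025, so R = e^0.025 = 1.0253
Risk-neutral probability p = (e^0.025 − 0.7808)/(1.2808 − 0.7808) = 0.2446/0.5000 = 0.4891
Terminal stock prices: S_uu = 82.02, S_ud = 50, S_dd = 30.48
Terminal payoffs (S − K): max(37.02, 0) = 37.02, max(5, 0) = 5, max(-14.52, 0) = 0
Node u (S = 64.04): V_u = e^(−0.025)·[0.4891·37.0228 + 0.5109·5.0000] = 20.1512
Node d (S = 39.04): V_d = e^(−0.025)·[0.4891·5.0000 + 0.5109·0.0000] = 2.3850
Node 0 (S = 50): V_0 = e^(−0.025)·[0.4891·20.1512 + 0.5109·2.3850] = 10.8005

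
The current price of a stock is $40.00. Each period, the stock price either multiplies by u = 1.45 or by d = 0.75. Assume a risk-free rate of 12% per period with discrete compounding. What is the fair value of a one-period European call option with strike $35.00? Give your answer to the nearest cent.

Risk-neutral probability p = (1 + 0.12 − 0.75)/(1.45 − 0.75) = 0.3700/0.7000 = 0.5286
Terminal stock prices: S_u = 58, S_d = 30
Terminal payoffs (S − K): max(23, 0) = 23, max(-5, 0) = 0
Node 0 (S = 40): V_0 = 1/1.12·[0.5286·23.0000 + 0.4714·0.0000] = 10.8546

$10.85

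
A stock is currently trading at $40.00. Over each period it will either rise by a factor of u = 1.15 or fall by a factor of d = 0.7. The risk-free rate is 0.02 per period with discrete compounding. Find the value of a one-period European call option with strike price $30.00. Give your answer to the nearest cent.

$11.15

Risk-neutral probability p = (1 + 0.02 − 0.7)/(1.15 − 0.7) = 0.3200/0.4500 = 0.7111
Terminal stock prices: S_u = 46, S_d = 28
Terminal payoffs (S − K): max(16, 0) = 16, max(-2, 0) = 0
Node 0 (S = 40): V_0 = 1/1.02·[0.7111·16.0000 + 0.2889·0.0000] = 11.1547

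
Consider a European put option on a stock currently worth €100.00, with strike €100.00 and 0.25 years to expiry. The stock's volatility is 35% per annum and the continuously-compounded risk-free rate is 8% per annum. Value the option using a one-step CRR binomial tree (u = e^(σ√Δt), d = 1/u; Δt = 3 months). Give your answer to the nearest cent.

CRR parameters: u = e^(σ√Δt) = e^(0.35·√0.25) = 1.1912, d = 1/u = 0.8395
Per-period rate: rΔt = 0.08·0.25 = 0.02, so R = e^0.02 = 1.0202
Risk-neutral probability p = (e^0.02 − 0.8395)/(1.1912 − 0.8395) = 0.1807/0.3518 = 0.5138
Terminal stock prices: S_u = 119.1, S_d = 83.95
Terminal payoffs (K − S): max(-19.12, 0) = 0, max(16.05, 0) = 16.05
Node 0 (S = 100): V_0 = e^(−0.02)·[0.5138·0.0000 + 0.4862·16.0543] = 7.6513

€7.65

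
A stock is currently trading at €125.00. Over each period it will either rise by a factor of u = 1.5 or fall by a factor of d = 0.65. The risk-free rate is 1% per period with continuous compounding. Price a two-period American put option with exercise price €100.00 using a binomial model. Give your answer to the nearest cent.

€15.37

Risk-neutral probability p = (e^0.01 − 0.65)/(1.5 − 0.65) = 0.3601/0.8500 = 0.4236
Terminal stock prices: S_uu = 281.2, S_ud = 121.9, S_dd = 52.81
Terminal payoffs (K − S): max(-181.2, 0) = 0, max(-21.88, 0) = 0, max(47.19, 0) = 47.19
Node u (S = 187.5): continuation = e^(−0.01)·[0.4236·0.0000 + 0.5764·0.0000] = 0.0000; exercise value = 0.0000 ≤ continuation, so V_u = 0.0000
Node d (S = 81.25): continuation = e^(−0.01)·[0.4236·0.0000 + 0.5764·47.1875] = 26.9288; exercise value = 18.7500 ≤ continuation, so V_d = 26.9288
Node 0 (S = 125): continuation = e^(−0.01)·[0.4236·0.0000 + 0.5764·26.9288] = 15.3676; exercise value = 0.0000 ≤ continuation, so V_0 = 15.3676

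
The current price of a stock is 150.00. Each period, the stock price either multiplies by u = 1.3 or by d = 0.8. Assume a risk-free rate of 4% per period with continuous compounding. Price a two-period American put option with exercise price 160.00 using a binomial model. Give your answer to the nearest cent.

Risk-neutral probability p = (e^0.04 − 0.8)/(1.3 − 0.8) = 0.2408/0.5000 = 0.4816
Terminal stock prices: S_uu = 253.5, S_ud = 156, S_dd = 96
Terminal payoffs (K − S): max(-93.5, 0) = 0, max(4, 0) = 4, max(64, 0) = 64
Node u (S = 195): continuation = e^(−0.04)·[0.4816·0.0000 + 0.5184·4.0000] = 1.9922; exercise value = 0.0000 ≤ continuation, so V_u = 1.9922
Node d (S = 120): continuation = e^(−0.04)·[0.4816·4.0000 + 0.5184·64.0000] = 33.7263; exercise value = 40.0000 > continuation, so V_d = 40.0000 (exercise)
Node 0 (S = 150): continuation = e^(−0.04)·[0.4816·1.9922 + 0.5184·40.0000] = 20.8440; exercise value = 10.0000 ≤ continuation, so V_0 = 20.8440

20.84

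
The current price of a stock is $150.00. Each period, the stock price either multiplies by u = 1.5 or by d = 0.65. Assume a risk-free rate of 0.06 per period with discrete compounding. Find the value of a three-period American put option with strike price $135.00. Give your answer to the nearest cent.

$25.75

Risk-neutral probability p = (1 + 0.06 − 0.65)/(1.5 − 0.65) = 0.4100/0.8500 = 0.4824
Terminal stock prices: S_uuu = 506.2, S_uud = 219.4, S_udd = 95.06, S_ddd = 41.19
Terminal payoffs (K − S): max(-371.2, 0) = 0, max(-84.38, 0) = 0, max(39.94, 0) = 39.94, max(93.81, 0) = 93.81
Node uu (S = 337.5): continuation = 1/1.06·[0.4824·0.0000 + 0.5176·0.0000] = 0.0000; exercise value = 0.0000 ≤ continuation, so V_uu = 0.0000
Node ud (S = 146.2): continuation = 1/1.06·[0.4824·0.0000 + 0.5176·39.9375] = 19.5033; exercise value = 0.0000 ≤ continuation, so V_ud = 19.5033
Node dd (S = 63.38): continuation = 1/1.06·[0.4824·39.9375 + 0.5176·93.8063] = 63.9835; exercise value = 71.6250 > continuation, so V_dd = 71.6250 (exercise)
Node u (S = 225): continuation = 1/1.06·[0.4824·0.0000 + 0.5176·19.5033] = 9.5244; exercise value = 0.0000 ≤ continuation, so V_u = 9.5244
Node d (S = 97.5): continuation = 1/1.06·[0.4824·19.5033 + 0.5176·71.6250] = 43.8528; exercise value = 37.5000 ≤ continuation, so V_d = 43.8528
Node 0 (S = 150): continuation = 1/1.06·[0.4824·9.5244 + 0.5176·43.8528] = 25.7494; exercise value = 0.0000 ≤ continuation, so V_0 = 25.7494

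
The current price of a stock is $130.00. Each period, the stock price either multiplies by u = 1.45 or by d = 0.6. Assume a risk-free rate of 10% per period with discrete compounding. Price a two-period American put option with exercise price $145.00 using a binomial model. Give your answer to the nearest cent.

$31.47

Risk-neutral probability p = (1 + 0.1 − 0.6)/(1.45 − 0.6) = 0.5000/0.8500 = 0.5882
Terminal stock prices: S_uu = 273.3, S_ud = 113.1, S_dd = 46.8
Terminal payoffs (K − S): max(-128.3, 0) = 0, max(31.9, 0) = 31.9, max(98.2, 0) = 98.2
Node u (S = 188.5): continuation = 1/1.1·[0.5882·0.0000 + 0.4118·31.9000] = 11.9412; exercise value = 0.0000 ≤ continuation, so V_u = 11.9412
Node d (S = 78): continuation = 1/1.1·[0.5882·31.9000 + 0.4118·98.2000] = 53.8182; exercise value = 67.0000 > continuation, so V_d = 67.0000 (exercise)
Node 0 (S = 130): continuation = 1/1.1·[0.5882·11.9412 + 0.4118·67.0000] = 31.4659; exercise value = 15.0000 ≤ continuation, so V_0 = 31.4659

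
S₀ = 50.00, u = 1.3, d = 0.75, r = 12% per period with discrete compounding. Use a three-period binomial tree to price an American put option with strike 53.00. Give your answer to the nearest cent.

Risk-neutral probability p = (1 + 0.12 − 0.75)/(1.3 − 0.75) = 0.3700/0.5500 = 0.6727
Terminal stock prices: S_uuu = 109.9, S_uud = 63.38, S_udd = 36.56, S_ddd = 21.09
Terminal payoffs (K − S): max(-56.85, 0) = 0, max(-10.38, 0) = 0, max(16.44, 0) = 16.44, max(31.91, 0) = 31.91
Node uu (S = 84.5): continuation = 1/1.12·[0.6727·0.0000 + 0.3273·0.0000] = 0.0000; exercise value = 0.0000 ≤ continuation, so V_uu = 0.0000
Node ud (S = 48.75): continuation = 1/1.12·[0.6727·0.0000 + 0.3273·16.4375] = 4.8032; exercise value = 4.2500 ≤ continuation, so V_ud = 4.8032
Node dd (S = 28.12): continuation = 1/1.12·[0.6727·16.4375 + 0.3273·31.9062] = 19.1964; exercise value = 24.8750 > continuation, so V_dd = 24.8750 (exercise)
Node u (S = 65): continuation = 1/1.12·[0.6727·0.0000 + 0.3273·4.8032] = 1.4035; exercise value = 0.0000 ≤ continuation, so V_u = 1.4035
Node d (S = 37.5): continuation = 1/1.12·[0.6727·4.8032 + 0.3273·24.8750] = 10.1537; exercise value = 15.5000 > continuation, so V_d = 15.5000 (exercise)
Node 0 (S = 50): continuation = 1/1.12·[0.6727·1.4035 + 0.3273·15.5000] = 5.3722; exercise value = 3.0000 ≤ continuation, so V_0 = 5.3722

5.37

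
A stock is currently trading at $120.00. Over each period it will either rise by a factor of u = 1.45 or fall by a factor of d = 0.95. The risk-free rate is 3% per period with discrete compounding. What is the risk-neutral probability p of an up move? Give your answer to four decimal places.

p = 0.1600

Risk-neutral probability p = (1 + 0.03 − 0.95)/(1.45 − 0.95) = 0.0800/0.5000 = 0.1600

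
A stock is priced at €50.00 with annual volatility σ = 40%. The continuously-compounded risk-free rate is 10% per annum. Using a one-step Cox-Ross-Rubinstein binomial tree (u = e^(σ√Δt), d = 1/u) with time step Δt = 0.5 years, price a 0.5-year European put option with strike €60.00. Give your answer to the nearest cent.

€10.21

CRR parameters: u = e^(σ√Δt) = e^(0.4·√0.5) = 1.3269, d = 1/u = 0.7536
Per-period rate: rΔt = 0.1·0.5 = 0.05, so R = e^0.05 = 1.0513
Risk-neutral probability p = (e^0.05 − 0.7536)/(1.3269 − 0.7536) = 0.2976/0.5733 = 0.5192
Terminal stock prices: S_u = 66.34, S_d = 37.68
Terminal payoffs (K − S): max(-6.345, 0) = 0, max(22.32, 0) = 22.32
Node 0 (S = 50): V_0 = e^(−0.05)·[0.5192·0.0000 + 0.4808·22.3181] = 10.2073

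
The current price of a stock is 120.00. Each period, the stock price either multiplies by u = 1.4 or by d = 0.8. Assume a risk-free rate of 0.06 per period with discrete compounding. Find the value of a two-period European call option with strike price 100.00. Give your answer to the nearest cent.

37.63

Risk-neutral probability p = (1 + 0.06 − 0.8)/(1.4 − 0.8) = 0.2600/0.6000 = 0.4333
Terminal stock prices: S_uu = 235.2, S_ud = 134.4, S_dd = 76.8
Terminal payoffs (S − K): max(135.2, 0) = 135.2, max(34.4, 0) = 34.4, max(-23.2, 0) = 0
Node u (S = 168): V_u = 1/1.06·[0.4333·135.2000 + 0.5667·34.4000] = 73.6604
Node d (S = 96): V_d = 1/1.06·[0.4333·34.4000 + 0.5667·0.0000] = 14.0629
Node 0 (S = 120): V_0 = 1/1.06·[0.4333·73.6604 + 0.5667·14.0629] = 37.6306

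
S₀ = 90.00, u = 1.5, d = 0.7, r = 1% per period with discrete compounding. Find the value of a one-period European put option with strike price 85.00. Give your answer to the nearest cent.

Risk-neutral probability p = (1 + 0.01 − 0.7)/(1.5 − 0.7) = 0.3100/0.8000 = 0.3875
Terminal stock prices: S_u = 135, S_d = 63
Terminal payoffs (K − S): max(-50, 0) = 0, max(22, 0) = 22
Node 0 (S = 90): V_0 = 1/1.01·[0.3875·0.0000 + 0.6125·22.0000] = 13.3416

13.34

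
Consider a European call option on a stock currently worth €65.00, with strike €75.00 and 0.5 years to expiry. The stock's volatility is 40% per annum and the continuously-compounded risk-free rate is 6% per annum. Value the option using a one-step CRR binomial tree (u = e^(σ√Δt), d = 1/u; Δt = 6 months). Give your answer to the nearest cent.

€5.27

CRR parameters: u = e^(σ√Δt) = e^(0.4·√0.5) = 1.3269, d = 1/u = 0.7536
Per-period rate: rΔt = 0.06·0.5 = 0.03, so R = e^0.03 = 1.0305
Risk-neutral probability p = (e^0.03 − 0.7536)/(1.3269 − 0.7536) = 0.2768/0.5733 = 0.4829
Terminal stock prices: S_u = 86.25, S_d = 48.99
Terminal payoffs (S − K): max(11.25, 0) = 11.25, max(-26.01, 0) = 0
Node 0 (S = 65): V_0 = e^(−0.03)·[0.4829·11.2483 + 0.5171·0.0000] = 5.2711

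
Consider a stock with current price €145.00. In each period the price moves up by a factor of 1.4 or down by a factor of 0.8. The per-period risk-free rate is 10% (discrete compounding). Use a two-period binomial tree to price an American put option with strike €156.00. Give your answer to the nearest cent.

Risk-neutral probability p = (1 + 0.1 − 0.8)/(1.4 − 0.8) = 0.3000/0.6000 = 0.5000
Terminal stock prices: S_uu = 284.2, S_ud = 162.4, S_dd = 92.8
Terminal payoffs (K − S): max(-128.2, 0) = 0, max(-6.4, 0) = 0, max(63.2, 0) = 63.2
Node u (S = 203): continuation = 1/1.1·[0.5000·0.0000 + 0.5000·0.0000] = 0.0000; exercise value = 0.0000 ≤ continuation, so V_u = 0.0000
Node d (S = 116): continuation = 1/1.1·[0.5000·0.0000 + 0.5000·63.2000] = 28.7273; exercise value = 40.0000 > continuation, so V_d = 40.0000 (exercise)
Node 0 (S = 145): continuation = 1/1.1·[0.5000·0.0000 + 0.5000·40.0000] = 18.1818; exercise value = 11.0000 ≤ continuation, so V_0 = 18.1818

€18.18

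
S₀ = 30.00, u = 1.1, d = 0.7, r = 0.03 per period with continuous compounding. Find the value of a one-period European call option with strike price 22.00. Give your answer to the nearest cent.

8.82

Risk-neutral probability p = (e^0.03 − 0.7)/(1.1 − 0.7) = 0.3305/0.4000 = 0.8261
Terminal stock prices: S_u = 33, S_d = 21
Terminal payoffs (S − K): max(11, 0) = 11, max(-1, 0) = 0
Node 0 (S = 30): V_0 = e^(−0.03)·[0.8261·11.0000 + 0.1739·0.0000] = 8.8189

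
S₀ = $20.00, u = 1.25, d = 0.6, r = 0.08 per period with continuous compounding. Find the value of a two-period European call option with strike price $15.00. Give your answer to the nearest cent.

Risk-neutral probability p = (e^0.08 − 0.6)/(1.25 − 0.6) = 0.4833/0.6500 = 0.7435
Terminal stock prices: S_uu = 31.25, S_ud = 15, S_dd = 7.2
Terminal payoffs (S − K): max(16.25, 0) = 16.25, max(0, 0) = 0, max(-7.8, 0) = 0
Node u (S = 25): V_u = e^(−0.08)·[0.7435·16.2500 + 0.2565·0.0000] = 11.1533
Node d (S = 12): V_d = e^(−0.08)·[0.7435·0.0000 + 0.2565·0.0000] = 0.0000
Node 0 (S = 20): V_0 = e^(−0.08)·[0.7435·11.1533 + 0.2565·0.0000] = 7.6551

$7.66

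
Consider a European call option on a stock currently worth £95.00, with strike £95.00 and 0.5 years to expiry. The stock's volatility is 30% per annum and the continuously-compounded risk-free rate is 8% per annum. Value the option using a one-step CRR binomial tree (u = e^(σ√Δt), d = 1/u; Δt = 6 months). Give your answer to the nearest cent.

CRR parameters: u = e^(σ√Δt) = e^(0.3·√0.5) = 1.2363, d = 1/u = 0.8089
Per-period rate: rΔt = 0.08·0.5 = 0.04, so R = e^0.04 = 1.0408
Risk-neutral probability p = (e^0.04 − 0.8089)/(1.2363 − 0.8089) = 0.2320/0.4275 = 0.5426
Terminal stock prices: S_u = 117.4, S_d = 76.84
Terminal payoffs (S − K): max(22.45, 0) = 22.45, max(-18.16, 0) = 0
Node 0 (S = 95): V_0 = e^(−0.04)·[0.5426·22.4496 + 0.4574·0.0000] = 11.7043

£11.70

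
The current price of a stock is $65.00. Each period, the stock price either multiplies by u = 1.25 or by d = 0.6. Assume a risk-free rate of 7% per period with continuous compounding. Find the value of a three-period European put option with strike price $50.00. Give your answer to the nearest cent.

$3.33

Risk-neutral probability p = (e^0.07 − 0.6)/(1.25 − 0.6) = 0.4725/0.6500 = 0.7269
Terminal stock prices: S_uuu = 127, S_uud = 60.94, S_udd = 29.25, S_ddd = 14.04
Terminal payoffs (K − S): max(-76.95, 0) = 0, max(-10.94, 0) = 0, max(20.75, 0) = 20.75, max(35.96, 0) = 35.96
Node uu (S = 101.6): V_uu = e^(−0.07)·[0.7269·0.0000 + 0.2731·0.0000] = 0.0000
Node ud (S = 48.75): V_ud = e^(−0.07)·[0.7269·0.0000 + 0.2731·20.7500] = 5.2830
Node dd (S = 23.4): V_dd = e^(−0.07)·[0.7269·20.7500 + 0.2731·35.9600] = 23.2197
Node u (S = 81.25): V_u = e^(−0.07)·[0.7269·0.0000 + 0.2731·5.2830] = 1.3451
Node d (S = 39): V_d = e^(−0.07)·[0.7269·5.2830 + 0.2731·23.2197] = 9.4926
Node 0 (S = 65): V_0 = e^(−0.07)·[0.7269·1.3451 + 0.2731·9.4926] = 3.3285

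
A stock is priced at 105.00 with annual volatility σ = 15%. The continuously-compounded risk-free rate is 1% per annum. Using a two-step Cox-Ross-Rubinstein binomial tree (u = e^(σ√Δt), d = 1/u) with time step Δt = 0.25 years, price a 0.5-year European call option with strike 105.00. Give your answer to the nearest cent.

CRR parameters: u = e^(σ√Δt) = e^(0.15·√0.25) = 1.0779, d = 1/u = 0.9277
Per-period rate: rΔt = 0.01·0.25 = 0.0025, so R = e^0.0025 = 1.0025
Risk-neutral probability p = (e^0.0025 − 0.9277)/(1.0779 − 0.9277) = 0.0748/0.1501 = 0.4979
Terminal stock prices: S_uu = 122, S_ud = 105, S_dd = 90.37
Terminal payoffs (S − K): max(16.99, 0) = 16.99, max(0, 0) = 0, max(-14.63, 0) = 0
Node u (S = 113.2): V_u = e^(−0.0025)·[0.4979·16.9926 + 0.5021·0.0000] = 8.4400
Node d (S = 97.41): V_d = e^(−0.0025)·[0.4979·0.0000 + 0.5021·0.0000] = 0.0000
Node 0 (S = 105): V_0 = e^(−0.0025)·[0.4979·8.4400 + 0.5021·0.0000] = 4.1920

4.19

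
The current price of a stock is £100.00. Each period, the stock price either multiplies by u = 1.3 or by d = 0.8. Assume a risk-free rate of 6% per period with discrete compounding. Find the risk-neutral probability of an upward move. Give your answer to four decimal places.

Risk-neutral probability p = (1 + 0.06 − 0.8)/(1.3 − 0.8) = 0.2600/0.5000 = 0.5200

p = 0.5200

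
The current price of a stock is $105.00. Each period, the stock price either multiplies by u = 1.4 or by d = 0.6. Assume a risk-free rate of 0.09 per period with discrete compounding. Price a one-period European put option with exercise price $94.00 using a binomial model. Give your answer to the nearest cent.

$11.02

Risk-neutral probability p = (1 + 0.09 − 0.6)/(1.4 − 0.6) = 0.4900/0.8000 = 0.6125
Terminal stock prices: S_u = 147, S_d = 63
Terminal payoffs (K − S): max(-53, 0) = 0, max(31, 0) = 31
Node 0 (S = 105): V_0 = 1/1.09·[0.6125·0.0000 + 0.3875·31.0000] = 11.0206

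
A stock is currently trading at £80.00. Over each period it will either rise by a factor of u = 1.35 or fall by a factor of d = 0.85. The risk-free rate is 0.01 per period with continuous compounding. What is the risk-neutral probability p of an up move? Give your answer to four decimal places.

Risk-neutral probability p = (e^0.01 − 0.85)/(1.35 − 0.85) = 0.1601/0.5000 = 0.3201

p = 0.3201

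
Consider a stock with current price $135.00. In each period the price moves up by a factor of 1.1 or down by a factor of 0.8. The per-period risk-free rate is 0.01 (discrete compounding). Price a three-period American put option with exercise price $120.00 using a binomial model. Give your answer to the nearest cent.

$6.02

Risk-neutral probability p = (1 + 0.01 − 0.8)/(1.1 − 0.8) = 0.2100/0.3000 = 0.7000
Terminal stock prices: S_uuu = 179.7, S_uud = 130.7, S_udd = 95.04, S_ddd = 69.12
Terminal payoffs (K − S): max(-59.69, 0) = 0, max(-10.68, 0) = 0, max(24.96, 0) = 24.96, max(50.88, 0) = 50.88
Node uu (S = 163.4): continuation = 1/1.01·[0.7000·0.0000 + 0.3000·0.0000] = 0.0000; exercise value = 0.0000 ≤ continuation, so V_uu = 0.0000
Node ud (S = 118.8): continuation = 1/1.01·[0.7000·0.0000 + 0.3000·24.9600] = 7.4139; exercise value = 1.2000 ≤ continuation, so V_ud = 7.4139
Node dd (S = 86.4): continuation = 1/1.01·[0.7000·24.9600 + 0.3000·50.8800] = 32.4119; exercise value = 33.6000 > continuation, so V_dd = 33.6000 (exercise)
Node u (S = 148.5): continuation = 1/1.01·[0.7000·0.0000 + 0.3000·7.4139] = 2.2021; exercise value = 0.0000 ≤ continuation, so V_u = 2.2021
Node d (S = 108): continuation = 1/1.01·[0.7000·7.4139 + 0.3000·33.6000] = 15.1185; exercise value = 12.0000 ≤ continuation, so V_d = 15.1185
Node 0 (S = 135): continuation = 1/1.01·[0.7000·2.2021 + 0.3000·15.1185] = 6.0169; exercise value = 0.0000 ≤ continuation, so V_0 = 6.0169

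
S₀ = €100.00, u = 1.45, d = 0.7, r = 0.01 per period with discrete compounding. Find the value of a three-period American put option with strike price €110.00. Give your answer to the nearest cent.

€31.34

Risk-neutral probability p = (1 + 0.01 − 0.7)/(1.45 − 0.7) = 0.3100/0.7500 = 0.4133
Terminal stock prices: S_uuu = 304.9, S_uud = 147.2, S_udd = 71.05, S_ddd = 34.3
Terminal payoffs (K − S): max(-194.9, 0) = 0, max(-37.17, 0) = 0, max(38.95, 0) = 38.95, max(75.7, 0) = 75.7
Node uu (S = 210.2): continuation = 1/1.01·[0.4133·0.0000 + 0.5867·0.0000] = 0.0000; exercise value = 0.0000 ≤ continuation, so V_uu = 0.0000
Node ud (S = 101.5): continuation = 1/1.01·[0.4133·0.0000 + 0.5867·38.9500] = 22.6244; exercise value = 8.5000 ≤ continuation, so V_ud = 22.6244
Node dd (S = 49): continuation = 1/1.01·[0.4133·38.9500 + 0.5867·75.7000] = 59.9109; exercise value = 61.0000 > continuation, so V_dd = 61.0000 (exercise)
Node u (S = 145): continuation = 1/1.01·[0.4133·0.0000 + 0.5867·22.6244] = 13.1416; exercise value = 0.0000 ≤ continuation, so V_u = 13.1416
Node d (S = 70): continuation = 1/1.01·[0.4133·22.6244 + 0.5867·61.0000] = 44.6912; exercise value = 40.0000 ≤ continuation, so V_d = 44.6912
Node 0 (S = 100): continuation = 1/1.01·[0.4133·13.1416 + 0.5867·44.6912] = 31.3373; exercise value = 10.0000 ≤ continuation, so V_0 = 31.3373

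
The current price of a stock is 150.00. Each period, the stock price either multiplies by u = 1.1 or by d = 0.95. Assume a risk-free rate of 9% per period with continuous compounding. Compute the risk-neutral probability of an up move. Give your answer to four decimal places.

p = 0.9612

Risk-neutral probability p = (e^0.09 − 0.95)/(1.1 − 0.95) = 0.1442/0.1500 = 0.9612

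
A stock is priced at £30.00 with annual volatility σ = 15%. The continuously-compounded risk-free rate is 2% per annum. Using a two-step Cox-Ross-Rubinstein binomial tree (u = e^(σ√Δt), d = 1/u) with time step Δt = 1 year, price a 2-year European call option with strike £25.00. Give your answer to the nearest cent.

CRR parameters: u = e^(σ√Δt) = e^(0.15·√1) = 1.1618, d = 1/u = 0.8607
Per-period rate: rΔt = 0.02·1 = 0.02, so R = e^0.02 = 1.0202
Risk-neutral probability p = (e^0.02 − 0.8607)/(1.1618 − 0.8607) = 0.1595/0.3011 = 0.5297
Terminal stock prices: S_uu = 40.5, S_ud = 30, S_dd = 22.22
Terminal payoffs (S − K): max(15.5, 0) = 15.5, max(5, 0) = 5, max(-2.775, 0) = 0
Node u (S = 34.86): V_u = e^(−0.02)·[0.5297·15.4958 + 0.4703·5.0000] = 10.3501
Node d (S = 25.82): V_d = e^(−0.02)·[0.5297·5.0000 + 0.4703·0.0000] = 2.5958
Node 0 (S = 30): V_0 = e^(−0.02)·[0.5297·10.3501 + 0.4703·2.5958] = 6.5702

£6.57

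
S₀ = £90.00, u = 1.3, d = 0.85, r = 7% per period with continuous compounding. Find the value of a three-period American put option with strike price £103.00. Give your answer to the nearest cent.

£14.38

Risk-neutral probability p = (e^0.07 − 0.85)/(1.3 − 0.85) = 0.2225/0.4500 = 0.4945
Terminal stock prices: S_uuu = 197.7, S_uud = 129.3, S_udd = 84.53, S_ddd = 55.27
Terminal payoffs (K − S): max(-94.73, 0) = 0, max(-26.29, 0) = 0, max(18.47, 0) = 18.47, max(47.73, 0) = 47.73
Node uu (S = 152.1): continuation = e^(−0.07)·[0.4945·0.0000 + 0.5055·0.0000] = 0.0000; exercise value = 0.0000 ≤ continuation, so V_uu = 0.0000
Node ud (S = 99.45): continuation = e^(−0.07)·[0.4945·0.0000 + 0.5055·18.4675] = 8.7048; exercise value = 3.5500 ≤ continuation, so V_ud = 8.7048
Node dd (S = 65.02): continuation = e^(−0.07)·[0.4945·18.4675 + 0.5055·47.7288] = 31.0116; exercise value = 37.9750 > continuation, so V_dd = 37.9750 (exercise)
Node u (S = 117): continuation = e^(−0.07)·[0.4945·0.0000 + 0.5055·8.7048] = 4.1031; exercise value = 0.0000 ≤ continuation, so V_u = 4.1031
Node d (S = 76.5): continuation = e^(−0.07)·[0.4945·8.7048 + 0.5055·37.9750] = 21.9131; exercise value = 26.5000 > continuation, so V_d = 26.5000 (exercise)
Node 0 (S = 90): continuation = e^(−0.07)·[0.4945·4.1031 + 0.5055·26.5000] = 14.3827; exercise value = 13.0000 ≤ continuation, so V_0 = 14.3827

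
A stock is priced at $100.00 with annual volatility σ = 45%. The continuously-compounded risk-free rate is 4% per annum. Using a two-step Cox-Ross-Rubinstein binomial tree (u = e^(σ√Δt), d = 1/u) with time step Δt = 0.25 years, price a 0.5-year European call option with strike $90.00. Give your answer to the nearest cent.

CRR parameters: u = e^(σ√Δt) = e^(0.45·√0.25) = 1.2523, d = 1/u = 0.7985
Per-period rate: rΔt = 0.04·0.25 = 0.01, so R = e^0.01 = 1.0101
Risk-neutral probability p = (e^0.01 − 0.7985)/(1.2523 − 0.7985) = 0.2115/0.4538 = 0.4661
Terminal stock prices: S_uu = 156.8, S_ud = 100, S_dd = 63.76
Terminal payoffs (S − K): max(66.83, 0) = 66.83, max(10, 0) = 10, max(-26.24, 0) = 0
Node u (S = 125.2): V_u = e^(−0.01)·[0.4661·66.8312 + 0.5339·10.0000] = 36.1278
Node d (S = 79.85): V_d = e^(−0.01)·[0.4661·10.0000 + 0.5339·0.0000] = 4.6149
Node 0 (S = 100): V_0 = e^(−0.01)·[0.4661·36.1278 + 0.5339·4.6149] = 19.1120

$19.11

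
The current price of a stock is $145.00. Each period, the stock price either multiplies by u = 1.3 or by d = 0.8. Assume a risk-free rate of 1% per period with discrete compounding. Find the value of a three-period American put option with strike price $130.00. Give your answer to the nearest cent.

Risk-neutral probability p = (1 + 0.01 − 0.8)/(1.3 − 0.8) = 0.2100/0.5000 = 0.4200
Terminal stock prices: S_uuu = 318.6, S_uud = 196, S_udd = 120.6, S_ddd = 74.24
Terminal payoffs (K − S): max(-188.6, 0) = 0, max(-66.04, 0) = 0, max(9.36, 0) = 9.36, max(55.76, 0) = 55.76
Node uu (S = 245.1): continuation = 1/1.01·[0.4200·0.0000 + 0.5800·0.0000] = 0.0000; exercise value = 0.0000 ≤ continuation, so V_uu = 0.0000
Node ud (S = 150.8): continuation = 1/1.01·[0.4200·0.0000 + 0.5800·9.3600] = 5.3750; exercise value = 0.0000 ≤ continuation, so V_ud = 5.3750
Node dd (S = 92.8): continuation = 1/1.01·[0.4200·9.3600 + 0.5800·55.7600] = 35.9129; exercise value = 37.2000 > continuation, so V_dd = 37.2000 (exercise)
Node u (S = 188.5): continuation = 1/1.01·[0.4200·0.0000 + 0.5800·5.3750] = 3.0867; exercise value = 0.0000 ≤ continuation, so V_u = 3.0867
Node d (S = 116): continuation = 1/1.01·[0.4200·5.3750 + 0.5800·37.2000] = 23.5975; exercise value = 14.0000 ≤ continuation, so V_d = 23.5975
Node 0 (S = 145): continuation = 1/1.01·[0.4200·3.0867 + 0.5800·23.5975] = 14.8346; exercise value = 0.0000 ≤ continuation, so V_0 = 14.8346

$14.83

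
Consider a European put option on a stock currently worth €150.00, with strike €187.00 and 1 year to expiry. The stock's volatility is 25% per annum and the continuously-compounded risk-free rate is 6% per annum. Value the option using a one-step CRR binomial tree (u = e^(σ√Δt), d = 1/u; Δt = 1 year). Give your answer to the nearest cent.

CRR parameters: u = e^(σ√Δt) = e^(0.25·√1) = 1.2840, d = 1/u = 0.7788
Per-period rate: rΔt = 0.06·1 = 0.06, so R = e^0.06 = 1.0618
Risk-neutral probability p = (e^0.06 − 0.7788)/(1.2840 − 0.7788) = 0.2830/0.5052 = 0.5602
Terminal stock prices: S_u = 192.6, S_d = 116.8
Terminal payoffs (K − S): max(-5.604, 0) = 0, max(70.18, 0) = 70.18
Node 0 (S = 150): V_0 = e^(−0.06)·[0.5602·0.0000 + 0.4398·70.1799] = 29.0665

€29.07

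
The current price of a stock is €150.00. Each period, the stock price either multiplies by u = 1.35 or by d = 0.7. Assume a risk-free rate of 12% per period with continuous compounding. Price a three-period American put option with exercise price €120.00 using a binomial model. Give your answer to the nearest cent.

Risk-neutral probability p = (e^0.12 − 0.7)/(1.35 − 0.7) = 0.4275/0.6500 = 0.6577
Terminal stock prices: S_uuu = 369.1, S_uud = 191.4, S_udd = 99.22, S_ddd = 51.45
Terminal payoffs (K − S): max(-249.1, 0) = 0, max(-71.36, 0) = 0, max(20.78, 0) = 20.78, max(68.55, 0) = 68.55
Node uu (S = 273.4): continuation = e^(−0.12)·[0.6577·0.0000 + 0.3423·0.0000] = 0.0000; exercise value = 0.0000 ≤ continuation, so V_uu = 0.0000
Node ud (S = 141.8): continuation = e^(−0.12)·[0.6577·0.0000 + 0.3423·20.7750] = 6.3074; exercise value = 0.0000 ≤ continuation, so V_ud = 6.3074
Node dd (S = 73.5): continuation = e^(−0.12)·[0.6577·20.7750 + 0.3423·68.5500] = 32.9305; exercise value = 46.5000 > continuation, so V_dd = 46.5000 (exercise)
Node u (S = 202.5): continuation = e^(−0.12)·[0.6577·0.0000 + 0.3423·6.3074] = 1.9149; exercise value = 0.0000 ≤ continuation, so V_u = 1.9149
Node d (S = 105): continuation = e^(−0.12)·[0.6577·6.3074 + 0.3423·46.5000] = 17.7968; exercise value = 15.0000 ≤ continuation, so V_d = 17.7968
Node 0 (S = 150): continuation = e^(−0.12)·[0.6577·1.9149 + 0.3423·17.7968] = 6.5202; exercise value = 0.0000 ≤ continuation, so V_0 = 6.5202

€6.52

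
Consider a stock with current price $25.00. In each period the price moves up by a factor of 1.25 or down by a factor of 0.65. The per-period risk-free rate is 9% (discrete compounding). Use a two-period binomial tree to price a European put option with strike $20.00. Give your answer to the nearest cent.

$0.56

Risk-neutral probability p = (1 + 0.09 − 0.65)/(1.25 − 0.65) = 0.4400/0.6000 = 0.7333
Terminal stock prices: S_uu = 39.06, S_ud = 20.31, S_dd = 10.56
Terminal payoffs (K − S): max(-19.06, 0) = 0, max(-0.3125, 0) = 0, max(9.437, 0) = 9.437
Node u (S = 31.25): V_u = 1/1.09·[0.7333·0.0000 + 0.2667·0.0000] = 0.0000
Node d (S = 16.25): V_d = 1/1.09·[0.7333·0.0000 + 0.2667·9.4375] = 2.3089
Node 0 (S = 25): V_0 = 1/1.09·[0.7333·0.0000 + 0.2667·2.3089] = 0.5649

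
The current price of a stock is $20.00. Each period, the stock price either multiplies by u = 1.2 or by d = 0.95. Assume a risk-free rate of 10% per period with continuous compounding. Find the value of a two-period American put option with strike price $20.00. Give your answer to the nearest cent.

$0.34

Risk-neutral probability p = (e^0.1 − 0.95)/(1.2 − 0.95) = 0.1552/0.2500 = 0.6207
Terminal stock prices: S_uu = 28.8, S_ud = 22.8, S_dd = 18.05
Terminal payoffs (K − S): max(-8.8, 0) = 0, max(-2.8, 0) = 0, max(1.95, 0) = 1.95
Node u (S = 24): continuation = e^(−0.1)·[0.6207·0.0000 + 0.3793·0.0000] = 0.0000; exercise value = 0.0000 ≤ continuation, so V_u = 0.0000
Node d (S = 19): continuation = e^(−0.1)·[0.6207·0.0000 + 0.3793·1.9500] = 0.6693; exercise value = 1.0000 > continuation, so V_d = 1.0000 (exercise)
Node 0 (S = 20): continuation = e^(−0.1)·[0.6207·0.0000 + 0.3793·1.0000] = 0.3432; exercise value = 0.0000 ≤ continuation, so V_0 = 0.3432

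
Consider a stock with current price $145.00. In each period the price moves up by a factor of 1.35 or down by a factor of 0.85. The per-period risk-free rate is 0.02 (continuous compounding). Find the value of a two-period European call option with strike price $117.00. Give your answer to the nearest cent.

$37.70

Risk-neutral probability p = (e^0.02 − 0.85)/(1.35 − 0.85) = 0.1702/0.5000 = 0.3404
Terminal stock prices: S_uu = 264.3, S_ud = 166.4, S_dd = 104.8
Terminal payoffs (S − K): max(147.3, 0) = 147.3, max(49.39, 0) = 49.39, max(-12.24, 0) = 0
Node u (S = 195.8): V_u = e^(−0.02)·[0.3404·147.2625 + 0.6596·49.3875] = 81.0668
Node d (S = 123.2): V_d = e^(−0.02)·[0.3404·49.3875 + 0.6596·0.0000] = 16.4787
Node 0 (S = 145): V_0 = e^(−0.02)·[0.3404·81.0668 + 0.6596·16.4787] = 37.7030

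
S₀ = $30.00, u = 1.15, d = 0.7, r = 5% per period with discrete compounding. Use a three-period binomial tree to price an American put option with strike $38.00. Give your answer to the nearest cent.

$8.00

Risk-neutral probability p = (1 + 0.05 − 0.7)/(1.15 − 0.7) = 0.3500/0.4500 = 0.7778
Terminal stock prices: S_uuu = 45.63, S_uud = 27.77, S_udd = 16.9, S_ddd = 10.29
Terminal payoffs (K − S): max(-7.626, 0) = 0, max(10.23, 0) = 10.23, max(21.1, 0) = 21.1, max(27.71, 0) = 27.71
Node uu (S = 39.67): continuation = 1/1.05·[0.7778·0.0000 + 0.2222·10.2275] = 2.1646; exercise value = 0.0000 ≤ continuation, so V_uu = 2.1646
Node ud (S = 24.15): continuation = 1/1.05·[0.7778·10.2275 + 0.2222·21.0950] = 12.0405; exercise value = 13.8500 > continuation, so V_ud = 13.8500 (exercise)
Node dd (S = 14.7): continuation = 1/1.05·[0.7778·21.0950 + 0.2222·27.7100] = 21.4905; exercise value = 23.3000 > continuation, so V_dd = 23.3000 (exercise)
Node u (S = 34.5): continuation = 1/1.05·[0.7778·2.1646 + 0.2222·13.8500] = 4.5346; exercise value = 3.5000 ≤ continuation, so V_u = 4.5346
Node d (S = 21): continuation = 1/1.05·[0.7778·13.8500 + 0.2222·23.3000] = 15.1905; exercise value = 17.0000 > continuation, so V_d = 17.0000 (exercise)
Node 0 (S = 30): continuation = 1/1.05·[0.7778·4.5346 + 0.2222·17.0000] = 6.9568; exercise value = 8.0000 > continuation, so V_0 = 8.0000 (exercise)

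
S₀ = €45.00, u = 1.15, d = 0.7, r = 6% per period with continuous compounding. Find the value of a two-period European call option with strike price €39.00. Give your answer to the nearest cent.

€11.76

Risk-neutral probability p = (e^0.06 − 0.7)/(1.15 − 0.7) = 0.3618/0.4500 = 0.8041
Terminal stock prices: S_uu = 59.51, S_ud = 36.22, S_dd = 22.05
Terminal payoffs (S − K): max(20.51, 0) = 20.51, max(-2.775, 0) = 0, max(-16.95, 0) = 0
Node u (S = 51.75): V_u = e^(−0.06)·[0.8041·20.5125 + 0.1959·0.0000] = 15.5332
Node d (S = 31.5): V_d = e^(−0.06)·[0.8041·0.0000 + 0.1959·0.0000] = 0.0000
Node 0 (S = 45): V_0 = e^(−0.06)·[0.8041·15.5332 + 0.1959·0.0000] = 11.7626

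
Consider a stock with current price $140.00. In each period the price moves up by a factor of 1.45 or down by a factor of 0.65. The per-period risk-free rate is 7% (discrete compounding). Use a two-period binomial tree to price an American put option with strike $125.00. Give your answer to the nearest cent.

Risk-neutral probability p = (1 + 0.07 − 0.65)/(1.45 − 0.65) = 0.4200/0.8000 = 0.5250
Terminal stock prices: S_uu = 294.4, S_ud = 132, S_dd = 59.15
Terminal payoffs (K − S): max(-169.4, 0) = 0, max(-6.95, 0) = 0, max(65.85, 0) = 65.85
Node u (S = 203): continuation = 1/1.07·[0.5250·0.0000 + 0.4750·0.0000] = 0.0000; exercise value = 0.0000 ≤ continuation, so V_u = 0.0000
Node d (S = 91): continuation = 1/1.07·[0.5250·0.0000 + 0.4750·65.8500] = 29.2325; exercise value = 34.0000 > continuation, so V_d = 34.0000 (exercise)
Node 0 (S = 140): continuation = 1/1.07·[0.5250·0.0000 + 0.4750·34.0000] = 15.0935; exercise value = 0.0000 ≤ continuation, so V_0 = 15.0935

$15.09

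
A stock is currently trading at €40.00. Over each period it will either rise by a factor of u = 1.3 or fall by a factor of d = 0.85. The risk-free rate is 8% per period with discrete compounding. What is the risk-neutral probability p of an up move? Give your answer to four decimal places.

p = 0.5111

Risk-neutral probability p = (1 + 0.08 − 0.85)/(1.3 − 0.85) = 0.2300/0.4500 = 0.5111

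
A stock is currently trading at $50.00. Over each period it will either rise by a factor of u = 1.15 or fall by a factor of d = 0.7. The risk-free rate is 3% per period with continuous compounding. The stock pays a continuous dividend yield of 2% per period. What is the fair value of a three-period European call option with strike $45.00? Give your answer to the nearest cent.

$9.80

Per-period risk-free factor R = e^0.03 = 1.0305; dividend-adjusted growth = e^(0.03−0.02) = 1.0101.
Risk-neutral probability p = (1.0101 − 0.7)/(1.15 − 0.7) = 0.3101/0.4500 = 0.6890
Terminal stock prices: S_uuu = 76.04, S_uud = 46.29, S_udd = 28.17, S_ddd = 17.15
Terminal payoffs (S − K): max(31.04, 0) = 31.04, max(1.287, 0) = 1.287, max(-16.83, 0) = 0, max(-27.85, 0) = 0
Node uu (S = 66.12): V_uu = e^(−0.03)·[0.6890·31.0437 + 0.3110·1.2875] = 21.1456
Node ud (S = 40.25): V_ud = e^(−0.03)·[0.6890·1.2875 + 0.3110·0.0000] = 0.8609
Node dd (S = 24.5): V_dd = e^(−0.03)·[0.6890·0.0000 + 0.3110·0.0000] = 0.0000
Node u (S = 57.5): V_u = e^(−0.03)·[0.6890·21.1456 + 0.3110·0.8609] = 14.3985
Node d (S = 35): V_d = e^(−0.03)·[0.6890·0.8609 + 0.3110·0.0000] = 0.5756
Node 0 (S = 50): V_0 = e^(−0.03)·[0.6890·14.3985 + 0.3110·0.5756] = 9.8011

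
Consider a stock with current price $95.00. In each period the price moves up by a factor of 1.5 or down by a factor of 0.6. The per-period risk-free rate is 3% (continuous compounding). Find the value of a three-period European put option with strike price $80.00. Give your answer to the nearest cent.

$17.96

Risk-neutral probability p = (e^0.03 − 0.6)/(1.5 − 0.6) = 0.4305/0.9000 = 0.4783
Terminal stock prices: S_uuu = 320.6, S_uud = 128.2, S_udd = 51.3, S_ddd = 20.52
Terminal payoffs (K − S): max(-240.6, 0) = 0, max(-48.25, 0) = 0, max(28.7, 0) = 28.7, max(59.48, 0) = 59.48
Node uu (S = 213.8): V_uu = e^(−0.03)·[0.4783·0.0000 + 0.5217·0.0000] = 0.0000
Node ud (S = 85.5): V_ud = e^(−0.03)·[0.4783·0.0000 + 0.5217·28.7000] = 14.5308
Node dd (S = 34.2): V_dd = e^(−0.03)·[0.4783·28.7000 + 0.5217·59.4800] = 43.4356
Node u (S = 142.5): V_u = e^(−0.03)·[0.4783·0.0000 + 0.5217·14.5308] = 7.3569
Node d (S = 57): V_d = e^(−0.03)·[0.4783·14.5308 + 0.5217·43.4356] = 28.7358
Node 0 (S = 95): V_0 = e^(−0.03)·[0.4783·7.3569 + 0.5217·28.7358] = 17.9636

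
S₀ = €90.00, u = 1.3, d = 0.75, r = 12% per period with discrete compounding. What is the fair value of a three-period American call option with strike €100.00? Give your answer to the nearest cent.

€25.63

Risk-neutral probability p = (1 + 0.12 − 0.75)/(1.3 − 0.75) = 0.3700/0.5500 = 0.6727
Terminal stock prices: S_uuu = 197.7, S_uud = 114.1, S_udd = 65.81, S_ddd = 37.97
Terminal payoffs (S − K): max(97.73, 0) = 97.73, max(14.08, 0) = 14.08, max(-34.19, 0) = 0, max(-62.03, 0) = 0
Node uu (S = 152.1): continuation = 1/1.12·[0.6727·97.7300 + 0.3273·14.0750] = 62.8143; exercise value = 52.1000 ≤ continuation, so V_uu = 62.8143
Node ud (S = 87.75): continuation = 1/1.12·[0.6727·14.0750 + 0.3273·0.0000] = 8.4541; exercise value = 0.0000 ≤ continuation, so V_ud = 8.4541
Node dd (S = 50.62): continuation = 1/1.12·[0.6727·0.0000 + 0.3273·0.0000] = 0.0000; exercise value = 0.0000 ≤ continuation, so V_dd = 0.0000
Node u (S = 117): continuation = 1/1.12·[0.6727·62.8143 + 0.3273·8.4541] = 40.1997; exercise value = 17.0000 ≤ continuation, so V_u = 40.1997
Node d (S = 67.5): continuation = 1/1.12·[0.6727·8.4541 + 0.3273·0.0000] = 5.0780; exercise value = 0.0000 ≤ continuation, so V_d = 5.0780
Node 0 (S = 90): continuation = 1/1.12·[0.6727·40.1997 + 0.3273·5.0780] = 25.6298; exercise value = 0.0000 ≤ continuation, so V_0 = 25.6298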